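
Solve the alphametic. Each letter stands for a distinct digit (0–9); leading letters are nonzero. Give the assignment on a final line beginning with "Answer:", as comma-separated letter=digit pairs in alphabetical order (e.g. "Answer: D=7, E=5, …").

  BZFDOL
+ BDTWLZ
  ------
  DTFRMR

Step 1. [col 1: L + Z ≡ R (mod 10)] no forcing yet in column 1 (carry-in 0); L=4 is free and consistent — try it. So L=4.
Step 2. [col 1: L + Z ≡ R (mod 10)] no forcing yet in column 1 (carry-in 0); R=0 is free and consistent — try it ⇒ R=0.
Step 3. [col 1: L + Z ≡ R (mod 10)] in column 1 we have L+Z≡R with carry-in 0; given L=4, R=0 and digits 0,4 already taken and all letters distinct, that pins Z to 6 ⇒ Z=6.
Step 4. [col 2: O + L ≡ M (mod 10)] M=3 is one option consistent with column 2 (O + L ≡ M (mod 10), carry-in 1) — take it. So M=3.
Step 5. [col 2: O + L ≡ M (mod 10)] in column 2 we have O+L≡M with carry-in 1; given L=4, M=3 and digits 0,3,4,6 already taken and all letters distinct, that pins O to 8. So O=8.
Step 6. [col 3: D + W ≡ R (mod 10)] no forcing yet in column 3 (carry-in 1); D=2 is free and consistent — try it. So D=2.
Step 7. [col 3: D + W ≡ R (mod 10)] column 3: given D=2, R=0, carry-in 1, and digits 0,2,3,4,6,8 already taken and all letters distinct, D+W≡R (mod 10) forces W=7 ⇒ W=7.
Step 8. [col 4: F + T ≡ F (mod 10)] column 4: given nothing yet, carry-in 1, and digits 0,2,3,4,6,7,8 already taken and all letters distinct, F+T≡F (mod 10) forces T=9 ⇒ T=9.
Step 9. [col 4: F + T ≡ F (mod 10)] column 4 (F + T ≡ F (mod 10), carry-in 1) doesn't pin F yet; pick F=5 and continue. So F=5.
Step 10. [col 6: B + B ≡ D (mod 10)] from column 6 (D=2, carry-in 0, digits 0,2,3,4,5,6,7,8,9 already taken and all letters distinct): B must equal 1 ⇒ B=1.

Answer: B=1, D=2, F=5, L=4, M=3, O=8, R=0, T=9, W=7, Z=6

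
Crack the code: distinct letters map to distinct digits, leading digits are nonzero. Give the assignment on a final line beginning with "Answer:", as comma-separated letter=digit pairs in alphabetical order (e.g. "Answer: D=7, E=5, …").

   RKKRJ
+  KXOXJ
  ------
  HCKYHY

Step 1. [col 1: J + J ≡ Y (mod 10)] several values work for J in column 1 (J + J ≡ Y (mod 10), carry-in 0); try J=3, so J=3.
Step 2. [col 1: J + J ≡ Y (mod 10)] column 1: given J=3, carry-in 0, and digits 3 already taken and all letters distinct, J+J≡Y (mod 10) forces Y=6, so Y=6.
Step 3. [col 2: R + X ≡ H (mod 10)] column 2 (R + X ≡ H (mod 10), carry-in 0) doesn't pin H yet; pick H=1 and continue, so H=1.
Step 4. [col 2: R + X ≡ H (mod 10)] X=9 is one option consistent with column 2 (R + X ≡ H (mod 10), carry-in 0) — take it ⇒ X=9.
Step 5. [col 2: R + X ≡ H (mod 10)] column 2: given X=9, H=1, carry-in 0, and digits 1,3,6,9 already taken and all letters distinct, R+X≡H (mod 10) forces R=2 ⇒ R=2.
Step 6. [col 3: K + O ≡ Y (mod 10)] column 3 (K + O ≡ Y (mod 10), carry-in 1) doesn't pin O yet; pick O=8 and continue. So O=8.
Step 7. [col 3: K + O ≡ Y (mod 10)] in column 3 we have K+O≡Y with carry-in 1; given O=8, Y=6 and digits 1,2,3,6,8,9 already taken and all letters distinct, that pins K to 7. So K=7.
Step 8. [col 5: R + K ≡ C (mod 10)] from column 5 (R=2, K=7, carry-in 1, digits 1,2,3,6,7,8,9 already taken and all letters distinct): C must equal 0 ⇒ C=0.

Answer: C=0, H=1, J=3, K=7, O=8, R=2, X=9, Y=6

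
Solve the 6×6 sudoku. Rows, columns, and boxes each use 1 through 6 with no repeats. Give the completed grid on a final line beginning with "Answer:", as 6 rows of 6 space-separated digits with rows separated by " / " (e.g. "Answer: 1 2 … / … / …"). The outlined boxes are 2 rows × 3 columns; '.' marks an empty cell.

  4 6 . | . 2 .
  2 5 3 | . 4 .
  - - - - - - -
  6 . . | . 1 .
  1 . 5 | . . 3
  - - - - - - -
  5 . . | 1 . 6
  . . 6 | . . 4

Step 1. [r6c4∈{2,3,5}] across box 6, 2 lands solely at r6c4. So r6c4=2.
Step 2. [r3c2∈{2,3,4}] 3 has one home in row 3: r3c2, so r3c2=3.
Step 3. [r4c2∈{2,4}] r4c2 is the only open cell in row 4 admitting 2. So r4c2=2.
Step 4. [r3c3∈{4}] r3c3 is down to just 4, so r3c3=4.
Step 5. [r3c4∈{5}] nothing but 5 survives at r3c4 ⇒ r3c4=5.
Step 6. [r6c5∈{3,5}] row 6 places 5 nowhere but r6c5. So r6c5=5.
Step 7. [r2c4∈{6}] r2c4's peers cover all but 6 ⇒ r2c4=6.
Step 8. [r2c6∈{1}] nothing but 1 survives at r2c6 ⇒ r2c6=1.
Step 9. [r5c5∈{3}] r5c5 has the single candidate 3. So r5c5=3.
Step 10. [r4c5∈{6}] r4c5 is down to just 6 ⇒ r4c5=6.
Step 11. [r1c3∈{1}] r1c3's peers cover all but 1 ⇒ r1c3=1.
Step 12. [r1c4∈{3}] r1c4 has the single candidate 3, so r1c4=3.
Step 13. [r1c6∈{5}] r1c6's peers cover all but 5 ⇒ r1c6=5.
Step 14. [r5c2∈{4}] only 4 remains possible at r5c2 ⇒ r5c2=4.
Step 15. [r6c1∈{3}] r6c1 is down to just 3, so r6c1=3.
Step 16. [r5c3∈{2}] r5c3's peers cover all but 2. So r5c3=2.
Step 17. [r6c2∈{1}] only 1 remains possible at r6c2, so r6c2=1.
Step 18. [r3c6∈{2}] r3c6 is down to just 2 ⇒ r3c6=2.
Step 19. [r4c4∈{4}] r4c4 is down to just 4. So r4c4=4.

Answer: 4 6 1 3 2 5 / 2 5 3 6 4 1 / 6 3 4 5 1 2 / 1 2 5 4 6 3 / 5 4 2 1 3 6 / 3 1 6 2 5 4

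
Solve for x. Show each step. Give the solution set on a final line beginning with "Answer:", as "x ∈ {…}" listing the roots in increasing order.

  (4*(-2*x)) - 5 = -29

Step 1. [(4*(-2*x)) - 5 = -29] add 5: x sits inside (… - 5). So sub: 4*(-2*x) = -24.
Step 2. [4*(-2*x) = -24] LHS = 4·(…); ÷4 both sides. So div: -2*x = -6.
Step 3. [-2*x = -6] -2 out front; divide by -2, so div: x = 3.

Answer: x ∈ {3}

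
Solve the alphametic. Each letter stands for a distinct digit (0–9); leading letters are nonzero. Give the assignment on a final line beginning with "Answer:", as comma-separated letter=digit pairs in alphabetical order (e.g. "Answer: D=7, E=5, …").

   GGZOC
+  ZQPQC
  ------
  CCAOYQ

Step 1. [col 1: C + C ≡ Q (mod 10)] no forcing yet in column 1 (carry-in 0); Q=2 is free and consistent — try it, so Q=2.
Step 2. [col 1: C + C ≡ Q (mod 10)] C=1 is one option consistent with column 1 (C + C ≡ Q (mod 10), carry-in 0) — take it ⇒ C=1.
Step 3. [col 2: O + Q ≡ Y (mod 10)] column 2 (O + Q ≡ Y (mod 10), carry-in 0) doesn't pin Y yet; pick Y=0 and continue. So Y=0.
Step 4. [col 2: O + Q ≡ Y (mod 10)] in column 2 we have O+Q≡Y with carry-in 0; given Q=2, Y=0 and digits 0,1,2 already taken and all letters distinct, that pins O to 8 ⇒ O=8.
Step 5. [col 3: Z + P ≡ O (mod 10)] Z=4 is one option consistent with column 3 (Z + P ≡ O (mod 10), carry-in 1) — take it ⇒ Z=4.
Step 6. [col 3: Z + P ≡ O (mod 10)] in column 3 we have Z+P≡O with carry-in 1; given Z=4, O=8 and digits 0,1,2,4,8 already taken and all letters distinct, that pins P to 3. So P=3.
Step 7. [col 4: G + Q ≡ A (mod 10)] G=7 is one option consistent with column 4 (G + Q ≡ A (mod 10), carry-in 0) — take it. So G=7.
Step 8. [col 4: G + Q ≡ A (mod 10)] column 4: given G=7, Q=2, carry-in 0, and digits 0,1,2,3,4,7,8 already taken and all letters distinct, G+Q≡A (mod 10) forces A=9. So A=9.

Answer: A=9, C=1, G=7, O=8, P=3, Q=2, Y=0, Z=4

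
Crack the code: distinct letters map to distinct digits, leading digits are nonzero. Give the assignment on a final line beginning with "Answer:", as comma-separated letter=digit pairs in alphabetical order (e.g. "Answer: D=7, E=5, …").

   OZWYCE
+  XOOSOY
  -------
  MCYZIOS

Step 1. [col 1: E + Y ≡ S (mod 10)] column 1 (E + Y ≡ S (mod 10), carry-in 0) doesn't pin Y yet; pick Y=4 and continue. So Y=4.
Step 2. [col 1: E + Y ≡ S (mod 10)] several values work for E in column 1 (E + Y ≡ S (mod 10), carry-in 0); try E=5, so E=5.
Step 3. [M] M is the leading digit of a 7-digit sum of two 6-digit numbers; the final carry is exactly 1. So M=1.
Step 4. [col 1: E + Y ≡ S (mod 10)] in column 1 we have E+Y≡S with carry-in 0; given E=5, Y=4 and digits 1,4,5 already taken and all letters distinct, that pins S to 9, so S=9.
Step 5. [col 2: C + O ≡ O (mod 10)] in column 2 we have C+O≡O with carry-in 0; given nothing yet and digits 1,4,5,9 already taken and all letters distinct, that pins C to 0, so C=0.
Step 6. [col 2: C + O ≡ O (mod 10)] O=7 is one option consistent with column 2 (C + O ≡ O (mod 10), carry-in 0) — take it. So O=7.
Step 7. [col 3: Y + S ≡ I (mod 10)] from column 3 (Y=4, S=9, carry-in 0, digits 0,1,4,5,7,9 already taken and all letters distinct): I must equal 3, so I=3.
Step 8. [col 4: W + O ≡ Z (mod 10)] in column 4 we have W+O≡Z with carry-in 1; given O=7 and digits 0,1,3,4,5,7,9 already taken and all letters distinct, that pins W to 8. So W=8.
Step 9. [col 4: W + O ≡ Z (mod 10)] in column 4 we have W+O≡Z with carry-in 1; given W=8, O=7 and digits 0,1,3,4,5,7,8,9 already taken and all letters distinct, that pins Z to 6. So Z=6.
Step 10. [col 6: O + X ≡ C (mod 10)] in column 6 we have O+X≡C with carry-in 1; given O=7, C=0 and digits 0,1,3,4,5,6,7,8,9 already taken and all letters distinct, that pins X to 2. So X=2.

Answer: C=0, E=5, I=3, M=1, O=7, S=9, W=8, X=2, Y=4, Z=6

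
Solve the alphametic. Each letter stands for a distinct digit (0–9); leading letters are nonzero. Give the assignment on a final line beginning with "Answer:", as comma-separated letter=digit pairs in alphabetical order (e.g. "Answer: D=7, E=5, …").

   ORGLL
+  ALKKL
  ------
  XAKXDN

Step 1. [col 1: L + L ≡ N (mod 10)] no forcing yet in column 1 (carry-in 0); L=8 is free and consistent — try it ⇒ L=8.
Step 2. [X] the sum has 6 digits but both addends have 5; that extra leading digit X is the final carry, namely 1. So X=1.
Step 3. [col 1: L + L ≡ N (mod 10)] column 1 reads L+L+carry(0)=N with L=8; with digits 1,8 already taken and all letters distinct, the only value for N is 6 ⇒ N=6.
Step 4. [col 2: L + K ≡ D (mod 10)] K=3 is one option consistent with column 2 (L + K ≡ D (mod 10), carry-in 1) — take it. So K=3.
Step 5. [col 2: L + K ≡ D (mod 10)] in column 2 we have L+K≡D with carry-in 1; given L=8, K=3 and digits 1,3,6,8 already taken and all letters distinct, that pins D to 2. So D=2.
Step 6. [col 3: G + K ≡ X (mod 10)] column 3: given K=3, X=1, carry-in 1, and digits 1,2,3,6,8 already taken and all letters distinct, G+K≡X (mod 10) forces G=7, so G=7.
Step 7. [col 4: R + L ≡ K (mod 10)] column 4 reads R+L+carry(1)=K with L=8, K=3; with digits 1,2,3,6,7,8 already taken and all letters distinct, the only value for R is 4, so R=4.
Step 8. [col 5: O + A ≡ A (mod 10)] in column 5 we have O+A≡A with carry-in 1; given nothing yet and digits 1,2,3,4,6,7,8 already taken and all letters distinct, that pins O to 9, so O=9.
Step 9. [col 5: O + A ≡ A (mod 10)] no forcing yet in column 5 (carry-in 1); A=5 is free and consistent — try it. So A=5.

Answer: A=5, D=2, G=7, K=3, L=8, N=6, O=9, R=4, X=1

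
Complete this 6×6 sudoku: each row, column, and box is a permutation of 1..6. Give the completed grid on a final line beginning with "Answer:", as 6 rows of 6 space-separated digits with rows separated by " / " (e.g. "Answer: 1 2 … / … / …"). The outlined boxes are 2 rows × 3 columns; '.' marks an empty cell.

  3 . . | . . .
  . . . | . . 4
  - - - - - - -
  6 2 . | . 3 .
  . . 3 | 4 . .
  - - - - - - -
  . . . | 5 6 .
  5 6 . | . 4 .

Step 1. [r3c4∈{1}] r3c4's peers cover all but 1 ⇒ r3c4=1.
Step 2. [r3c6∈{5}] r3c6 is down to just 5, so r3c6=5.
Step 3. [r5c1∈{1,2,4}] 4 has one home in col 1: r5c1, so r5c1=4.
Step 4. [r2c1∈{1,2}] 2 has one home in col 1: r2c1 ⇒ r2c1=2.
Step 5. [r4c2∈{1,5}] r4c2 is the only open cell in row 4 admitting 5 ⇒ r4c2=5.
Step 6. [r2c2∈{1}] r2c2 has the single candidate 1. So r2c2=1.
Step 7. [r1c5∈{1,2,5}] col 5 places 1 nowhere but r1c5, so r1c5=1.
Step 8. [r1c3∈{4,5,6}] 5 has one home in row 1: r1c3 ⇒ r1c3=5.
Step 9. [r4c6∈{2,6}] in row 4, 6 fits only at r4c6 ⇒ r4c6=6.
Step 10. [r1c6∈{2}] r1c6 has the single candidate 2. So r1c6=2.
Step 11. [r6c4∈{2,3}] in col 4, 2 fits only at r6c4. So r6c4=2.
Step 12. [r6c3∈{1}] nothing but 1 survives at r6c3 ⇒ r6c3=1.
Step 13. [r6c6∈{3}] r6c6 has the single candidate 3, so r6c6=3.
Step 14. [r2c4∈{3,6}] 3 has one home in row 2: r2c4 ⇒ r2c4=3.
Step 15. [r3c3∈{4}] r3c3 has the single candidate 4, so r3c3=4.
Step 16. [r1c4∈{6}] nothing but 6 survives at r1c4 ⇒ r1c4=6.
Step 17. [r4c1∈{1}] nothing but 1 survives at r4c1, so r4c1=1.
Step 18. [r5c6∈{1}] r5c6 has the single candidate 1 ⇒ r5c6=1.
Step 19. [r5c3∈{2}] r5c3 has the single candidate 2. So r5c3=2.
Step 20. [r4c5∈{2}] r4c5 is down to just 2, so r4c5=2.
Step 21. [r2c5∈{5}] r2c5 has the single candidate 5. So r2c5=5.
Step 22. [r5c2∈{3}] r5c2's peers cover all but 3. So r5c2=3.
Step 23. [r2c3∈{6}] nothing but 6 survives at r2c3, so r2c3=6.
Step 24. [r1c2∈{4}] only 4 remains possible at r1c2 ⇒ r1c2=4.

Answer: 3 4 5 6 1 2 / 2 1 6 3 5 4 / 6 2 4 1 3 5 / 1 5 3 4 2 6 / 4 3 2 5 6 1 / 5 6 1 2 4 3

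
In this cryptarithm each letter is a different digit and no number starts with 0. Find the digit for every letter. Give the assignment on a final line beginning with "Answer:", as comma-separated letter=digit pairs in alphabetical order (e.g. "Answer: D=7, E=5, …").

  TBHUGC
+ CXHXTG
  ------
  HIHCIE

Step 1. [col 1: C + G ≡ E (mod 10)] C=5 is one option consistent with column 1 (C + G ≡ E (mod 10), carry-in 0) — take it. So C=5.
Step 2. [col 1: C + G ≡ E (mod 10)] G=7 is one option consistent with column 1 (C + G ≡ E (mod 10), carry-in 0) — take it, so G=7.
Step 3. [col 1: C + G ≡ E (mod 10)] in column 1 we have C+G≡E with carry-in 0; given C=5, G=7 and digits 5,7 already taken and all letters distinct, that pins E to 2 ⇒ E=2.
Step 4. [col 2: G + T ≡ I (mod 10)] T=3 is one option consistent with column 2 (G + T ≡ I (mod 10), carry-in 1) — take it, so T=3.
Step 5. [col 2: G + T ≡ I (mod 10)] in column 2 we have G+T≡I with carry-in 1; given G=7, T=3 and digits 2,3,5,7 already taken and all letters distinct, that pins I to 1, so I=1.
Step 6. [col 3: U + X ≡ C (mod 10)] several values work for U in column 3 (U + X ≡ C (mod 10), carry-in 1); try U=8 ⇒ U=8.
Step 7. [col 3: U + X ≡ C (mod 10)] column 3 reads U+X+carry(1)=C with U=8, C=5; with digits 1,2,3,5,7,8 already taken and all letters distinct, the only value for X is 6, so X=6.
Step 8. [col 4: H + H ≡ H (mod 10)] column 4 reads H+H+carry(1)=H with nothing yet; with digits 1,2,3,5,6,7,8 already taken and all letters distinct, the only value for H is 9 ⇒ H=9.
Step 9. [col 5: B + X ≡ I (mod 10)] from column 5 (X=6, I=1, carry-in 1, digits 1,2,3,5,6,7,8,9 already taken and all letters distinct): B must equal 4 ⇒ B=4.

Answer: B=4, C=5, E=2, G=7, H=9, I=1, T=3, U=8, X=6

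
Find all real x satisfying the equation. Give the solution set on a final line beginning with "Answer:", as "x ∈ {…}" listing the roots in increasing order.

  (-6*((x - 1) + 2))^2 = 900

Step 1. [(-6*((x - 1) + 2))^2 = 900] 900 ≥ 0, LHS is (·)² — take ±√, so sqrt: -6*((x - 1) + 2) = 30 or -30.
Step 2. [-6*((x - 1) + 2) = 30 or -30] LHS = -6·(…); ÷-6 both sides ⇒ div: (x - 1) + 2 = -5 or 5.
Step 3. [(x - 1) + 2 = -5 or 5] subtract 2: x sits inside (… + 2) ⇒ sub: x - 1 = -7 or 3.
Step 4. [x - 1 = -7 or 3] peel the -1: add 1 from each side. So sub: x = -6 or 4.

Answer: x ∈ {-6, 4}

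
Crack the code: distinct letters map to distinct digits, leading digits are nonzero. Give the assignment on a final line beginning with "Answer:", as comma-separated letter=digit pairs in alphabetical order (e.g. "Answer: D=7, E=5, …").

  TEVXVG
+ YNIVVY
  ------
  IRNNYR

Step 1. [col 1: G + Y ≡ R (mod 10)] several values work for G in column 1 (G + Y ≡ R (mod 10), carry-in 0); try G=3, so G=3.
Step 2. [col 1: G + Y ≡ R (mod 10)] column 1 (G + Y ≡ R (mod 10), carry-in 0) doesn't pin R yet; pick R=5 and continue ⇒ R=5.
Step 3. [col 1: G + Y ≡ R (mod 10)] in column 1 we have G+Y≡R with carry-in 0; given G=3, R=5 and digits 3,5 already taken and all letters distinct, that pins Y to 2 ⇒ Y=2.
Step 4. [col 2: V + V ≡ Y (mod 10)] V=1 is one option consistent with column 2 (V + V ≡ Y (mod 10), carry-in 0) — take it, so V=1.
Step 5. [col 3: X + V ≡ N (mod 10)] no forcing yet in column 3 (carry-in 0); N=0 is free and consistent — try it. So N=0.
Step 6. [col 3: X + V ≡ N (mod 10)] in column 3 we have X+V≡N with carry-in 0; given V=1, N=0 and digits 0,1,2,3,5 already taken and all letters distinct, that pins X to 9. So X=9.
Step 7. [col 4: V + I ≡ N (mod 10)] column 4: given V=1, N=0, carry-in 1, and digits 0,1,2,3,5,9 already taken and all letters distinct, V+I≡N (mod 10) forces I=8. So I=8.
Step 8. [col 5: E + N ≡ R (mod 10)] column 5: given N=0, R=5, carry-in 1, and digits 0,1,2,3,5,8,9 already taken and all letters distinct, E+N≡R (mod 10) forces E=4. So E=4.
Step 9. [col 6: T + Y ≡ I (mod 10)] column 6: given Y=2, I=8, carry-in 0, and digits 0,1,2,3,4,5,8,9 already taken and all letters distinct, T+Y≡I (mod 10) forces T=6 ⇒ T=6.

Answer: E=4, G=3, I=8, N=0, R=5, T=6, V=1, X=9, Y=2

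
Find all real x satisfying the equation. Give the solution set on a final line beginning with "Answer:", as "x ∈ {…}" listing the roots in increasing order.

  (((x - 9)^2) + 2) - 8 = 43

Step 1. [(((x - 9)^2) + 2) - 8 = 43] the outer -8 inverts by adding 8 ⇒ sub: ((x - 9)^2) + 2 = 51.
Step 2. [((x - 9)^2) + 2 = 51] +2 is outermost — subtract 2 both sides. So sub: (x - 9)^2 = 49.
Step 3. [(x - 9)^2 = 49] LHS squared, RHS 49 ≥ 0: apply √ (±), so sqrt: x - 9 = 7 or -7.
Step 4. [x - 9 = 7 or -7] the outer -9 inverts by adding 9. So sub: x = 16 or 2.

Answer: x ∈ {2, 16}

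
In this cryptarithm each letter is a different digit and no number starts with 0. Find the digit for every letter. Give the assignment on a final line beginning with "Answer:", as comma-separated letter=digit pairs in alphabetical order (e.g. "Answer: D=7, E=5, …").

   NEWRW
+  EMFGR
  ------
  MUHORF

Step 1. [col 1: W + R ≡ F (mod 10)] W=2 is one option consistent with column 1 (W + R ≡ F (mod 10), carry-in 0) — take it. So W=2.
Step 2. [M] the sum has 6 digits but both addends have 5; that extra leading digit M is the final carry, namely 1. So M=1.
Step 3. [col 1: W + R ≡ F (mod 10)] column 1 (W + R ≡ F (mod 10), carry-in 0) doesn't pin R yet; pick R=3 and continue, so R=3.
Step 4. [col 1: W + R ≡ F (mod 10)] in column 1 we have W+R≡F with carry-in 0; given W=2, R=3 and digits 1,2,3 already taken and all letters distinct, that pins F to 5, so F=5.
Step 5. [col 2: R + G ≡ R (mod 10)] in column 2 we have R+G≡R with carry-in 0; given R=3 and digits 1,2,3,5 already taken and all letters distinct, that pins G to 0 ⇒ G=0.
Step 6. [col 3: W + F ≡ O (mod 10)] column 3 reads W+F+carry(0)=O with W=2, F=5; with digits 0,1,2,3,5 already taken and all letters distinct, the only value for O is 7. So O=7.
Step 7. [col 4: E + M ≡ H (mod 10)] from column 4 (M=1, carry-in 0, digits 0,1,2,3,5,7 already taken and all letters distinct): H must equal 9, so H=9.
Step 8. [col 4: E + M ≡ H (mod 10)] column 4: given M=1, H=9, carry-in 0, and digits 0,1,2,3,5,7,9 already taken and all letters distinct, E+M≡H (mod 10) forces E=8. So E=8.
Step 9. [col 5: N + E ≡ U (mod 10)] column 5 reads N+E+carry(0)=U with E=8; with digits 0,1,2,3,5,7,8,9 already taken and all letters distinct, the only value for N is 6. So N=6.
Step 10. [col 5: N + E ≡ U (mod 10)] from column 5 (N=6, E=8, carry-in 0, digits 0,1,2,3,5,6,7,8,9 already taken and all letters distinct): U must equal 4. So U=4.

Answer: E=8, F=5, G=0, H=9, M=1, N=6, O=7, R=3, U=4, W=2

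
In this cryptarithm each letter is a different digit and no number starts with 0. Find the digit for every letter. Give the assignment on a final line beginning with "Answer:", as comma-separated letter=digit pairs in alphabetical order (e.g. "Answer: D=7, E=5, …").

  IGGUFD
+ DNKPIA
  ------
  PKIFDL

Step 1. [col 1: D + A ≡ L (mod 10)] column 1 (D + A ≡ L (mod 10), carry-in 0) doesn't pin A yet; pick A=3 and continue ⇒ A=3.
Step 2. [col 1: D + A ≡ L (mod 10)] D=5 is one option consistent with column 1 (D + A ≡ L (mod 10), carry-in 0) — take it. So D=5.
Step 3. [col 1: D + A ≡ L (mod 10)] in column 1 we have D+A≡L with carry-in 0; given D=5, A=3 and digits 3,5 already taken and all letters distinct, that pins L to 8, so L=8.
Step 4. [col 2: F + I ≡ D (mod 10)] no forcing yet in column 2 (carry-in 0); F=1 is free and consistent — try it ⇒ F=1.
Step 5. [col 2: F + I ≡ D (mod 10)] column 2: given F=1, D=5, carry-in 0, and digits 1,3,5,8 already taken and all letters distinct, F+I≡D (mod 10) forces I=4 ⇒ I=4.
Step 6. [col 3: U + P ≡ F (mod 10)] no forcing yet in column 3 (carry-in 0); P=9 is free and consistent — try it ⇒ P=9.
Step 7. [col 3: U + P ≡ F (mod 10)] column 3 reads U+P+carry(0)=F with P=9, F=1; with digits 1,3,4,5,8,9 already taken and all letters distinct, the only value for U is 2. So U=2.
Step 8. [col 4: G + K ≡ I (mod 10)] K=7 is one option consistent with column 4 (G + K ≡ I (mod 10), carry-in 1) — take it, so K=7.
Step 9. [col 4: G + K ≡ I (mod 10)] in column 4 we have G+K≡I with carry-in 1; given K=7, I=4 and digits 1,2,3,4,5,7,8,9 already taken and all letters distinct, that pins G to 6, so G=6.
Step 10. [col 5: G + N ≡ K (mod 10)] in column 5 we have G+N≡K with carry-in 1; given G=6, K=7 and digits 1,2,3,4,5,6,7,8,9 already taken and all letters distinct, that pins N to 0 ⇒ N=0.

Answer: A=3, D=5, F=1, G=6, I=4, K=7, L=8, N=0, P=9, U=2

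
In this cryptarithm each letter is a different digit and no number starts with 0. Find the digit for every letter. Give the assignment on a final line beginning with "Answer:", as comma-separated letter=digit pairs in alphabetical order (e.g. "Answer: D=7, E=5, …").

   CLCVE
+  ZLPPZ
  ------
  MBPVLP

Step 1. [col 1: E + Z ≡ P (mod 10)] Z=2 is one option consistent with column 1 (E + Z ≡ P (mod 10), carry-in 0) — take it ⇒ Z=2.
Step 2. [M] M is the leading digit of a 6-digit sum of two 5-digit numbers; the final carry is exactly 1, so M=1.
Step 3. [col 1: E + Z ≡ P (mod 10)] no forcing yet in column 1 (carry-in 0); E=5 is free and consistent — try it. So E=5.
Step 4. [col 1: E + Z ≡ P (mod 10)] column 1: given E=5, Z=2, carry-in 0, and digits 1,2,5 already taken and all letters distinct, E+Z≡P (mod 10) forces P=7. So P=7.
Step 5. [col 2: V + P ≡ L (mod 10)] several values work for L in column 2 (V + P ≡ L (mod 10), carry-in 0); try L=3 ⇒ L=3.
Step 6. [col 2: V + P ≡ L (mod 10)] column 2: given P=7, L=3, carry-in 0, and digits 1,2,3,5,7 already taken and all letters distinct, V+P≡L (mod 10) forces V=6, so V=6.
Step 7. [col 3: C + P ≡ V (mod 10)] column 3 reads C+P+carry(1)=V with P=7, V=6; with digits 1,2,3,5,6,7 already taken and all letters distinct, the only value for C is 8. So C=8.
Step 8. [col 5: C + Z ≡ B (mod 10)] in column 5 we have C+Z≡B with carry-in 0; given C=8, Z=2 and digits 1,2,3,5,6,7,8 already taken and all letters distinct, that pins B to 0. So B=0.

Answer: B=0, C=8, E=5, L=3, M=1, P=7, V=6, Z=2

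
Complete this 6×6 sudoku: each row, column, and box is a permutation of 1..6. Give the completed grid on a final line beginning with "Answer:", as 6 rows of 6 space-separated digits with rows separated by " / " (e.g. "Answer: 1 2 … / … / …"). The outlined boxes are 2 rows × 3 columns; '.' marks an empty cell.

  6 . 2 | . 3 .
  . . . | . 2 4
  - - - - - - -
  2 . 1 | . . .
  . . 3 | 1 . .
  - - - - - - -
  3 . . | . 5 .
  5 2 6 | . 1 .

Step 1. [r1c2∈{1,4,5}] r1c2 is the only open cell in row 1 admitting 4. So r1c2=4.
Step 2. [r6c4∈{3,4}] across row 6, 4 lands solely at r6c4. So r6c4=4.
Step 3. [r4c6∈{2,5,6}] 2 has one home in row 4: r4c6, so r4c6=2.
Step 4. [r3c4∈{3,5,6}] across col 4, 3 lands solely at r3c4 ⇒ r3c4=3.
Step 5. [r4c2∈{5,6}] row 4 places 5 nowhere but r4c2 ⇒ r4c2=5.
Step 6. [r4c5∈{4,6}] across row 4, 6 lands solely at r4c5 ⇒ r4c5=6.
Step 7. [r1c4∈{5}] r1c4 has the single candidate 5, so r1c4=5.
Step 8. [r2c1∈{1}] r2c1 has the single candidate 1. So r2c1=1.
Step 9. [r5c6∈{6}] only 6 remains possible at r5c6, so r5c6=6.
Step 10. [r5c4∈{2}] r5c4 is down to just 2 ⇒ r5c4=2.
Step 11. [r5c2∈{1}] r5c2 has the single candidate 1, so r5c2=1.
Step 12. [r4c1∈{4}] r4c1 is down to just 4 ⇒ r4c1=4.
Step 13. [r6c6∈{3}] r6c6's peers cover all but 3. So r6c6=3.
Step 14. [r5c3∈{4}] only 4 remains possible at r5c3 ⇒ r5c3=4.
Step 15. [r1c6∈{1}] nothing but 1 survives at r1c6, so r1c6=1.
Step 16. [r3c5∈{4}] only 4 remains possible at r3c5, so r3c5=4.
Step 17. [r3c6∈{5}] only 5 remains possible at r3c6 ⇒ r3c6=5.
Step 18. [r2c3∈{5}] only 5 remains possible at r2c3, so r2c3=5.
Step 19. [r3c2∈{6}] nothing but 6 survives at r3c2 ⇒ r3c2=6.
Step 20. [r2c4∈{6}] only 6 remains possible at r2c4, so r2c4=6.
Step 21. [r2c2∈{3}] r2c2's peers cover all but 3. So r2c2=3.

Answer: 6 4 2 5 3 1 / 1 3 5 6 2 4 / 2 6 1 3 4 5 / 4 5 3 1 6 2 / 3 1 4 2 5 6 / 5 2 6 4 1 3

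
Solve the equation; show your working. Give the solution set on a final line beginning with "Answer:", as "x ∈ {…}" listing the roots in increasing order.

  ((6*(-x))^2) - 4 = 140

Step 1. [((6*(-x))^2) - 4 = 140] the outer -4 inverts by adding 4, so sub: (6*(-x))^2 = 144.
Step 2. [(6*(-x))^2 = 144] 144 ≥ 0, LHS is (·)² — take ±√, so sqrt: 6*(-x) = 12 or -12.
Step 3. [6*(-x) = 12 or -12] LHS = 6·(…); ÷6 both sides. So div: -x = 2 or -2.
Step 4. [-x = 2 or -2] LHS negated; negate both sides ⇒ neg: x = -2 or 2.

Answer: x ∈ {-2, 2}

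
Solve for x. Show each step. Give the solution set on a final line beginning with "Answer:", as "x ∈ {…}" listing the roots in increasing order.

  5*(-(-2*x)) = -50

Step 1. [5*(-(-2*x)) = -50] divide by the outer 5 ⇒ div: -(-2*x) = -10.
Step 2. [-(-2*x) = -10] leading − — multiply by −1 ⇒ neg: -2*x = 10.
Step 3. [-2*x = 10] LHS = -2·(…); ÷-2 both sides, so div: x = -5.

Answer: x ∈ {-5}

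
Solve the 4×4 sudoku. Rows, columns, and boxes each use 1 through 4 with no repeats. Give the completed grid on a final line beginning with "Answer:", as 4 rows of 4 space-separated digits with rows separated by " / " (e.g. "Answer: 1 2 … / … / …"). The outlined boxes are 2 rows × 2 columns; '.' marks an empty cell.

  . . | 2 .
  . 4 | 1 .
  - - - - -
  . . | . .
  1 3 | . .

Step 1. [r3c4∈{1,2,3,4}] across row 3, 1 lands solely at r3c4 ⇒ r3c4=1.
Step 2. [r3c1∈{2,4}] 4 has one home in col 1: r3c1 ⇒ r3c1=4.
Step 3. [r1c4∈{3,4}] 4 has one home in row 1: r1c4, so r1c4=4.
Step 4. [r2c1∈{2,3}] across row 2, 2 lands solely at r2c1. So r2c1=2.
Step 5. [r3c2∈{2}] r3c2 is down to just 2, so r3c2=2.
Step 6. [r2c4∈{3}] nothing but 3 survives at r2c4, so r2c4=3.
Step 7. [r1c2∈{1}] nothing but 1 survives at r1c2, so r1c2=1.
Step 8. [r3c3∈{3}] only 3 remains possible at r3c3 ⇒ r3c3=3.
Step 9. [r4c3∈{4}] only 4 remains possible at r4c3, so r4c3=4.
Step 10. [r4c4∈{2}] r4c4 is down to just 2. So r4c4=2.
Step 11. [r1c1∈{3}] r1c1 has the single candidate 3, so r1c1=3.

Answer: 3 1 2 4 / 2 4 1 3 / 4 2 3 1 / 1 3 4 2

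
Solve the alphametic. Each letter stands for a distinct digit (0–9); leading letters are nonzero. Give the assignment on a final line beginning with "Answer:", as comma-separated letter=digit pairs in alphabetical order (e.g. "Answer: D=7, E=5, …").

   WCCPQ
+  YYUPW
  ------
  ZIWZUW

Step 1. [col 1: Q + W ≡ W (mod 10)] in column 1 we have Q+W≡W with carry-in 0; given nothing yet and all letters distinct, none taken yet, that pins Q to 0. So Q=0.
Step 2. [col 1: Q + W ≡ W (mod 10)] several values work for W in column 1 (Q + W ≡ W (mod 10), carry-in 0); try W=6, so W=6.
Step 3. [col 2: P + P ≡ U (mod 10)] U=4 is one option consistent with column 2 (P + P ≡ U (mod 10), carry-in 0) — take it. So U=4.
Step 4. [Z] Z is the leading digit of a 6-digit sum of two 5-digit numbers; the final carry is exactly 1 ⇒ Z=1.
Step 5. [col 2: P + P ≡ U (mod 10)] no forcing yet in column 2 (carry-in 0); P=2 is free and consistent — try it ⇒ P=2.
Step 6. [col 3: C + U ≡ Z (mod 10)] in column 3 we have C+U≡Z with carry-in 0; given U=4, Z=1 and digits 0,1,2,4,6 already taken and all letters distinct, that pins C to 7 ⇒ C=7.
Step 7. [col 4: C + Y ≡ W (mod 10)] column 4 reads C+Y+carry(1)=W with C=7, W=6; with digits 0,1,2,4,6,7 already taken and all letters distinct, the only value for Y is 8 ⇒ Y=8.
Step 8. [col 5: W + Y ≡ I (mod 10)] in column 5 we have W+Y≡I with carry-in 1; given W=6, Y=8 and digits 0,1,2,4,6,7,8 already taken and all letters distinct, that pins I to 5, so I=5.

Answer: C=7, I=5, P=2, Q=0, U=4, W=6, Y=8, Z=1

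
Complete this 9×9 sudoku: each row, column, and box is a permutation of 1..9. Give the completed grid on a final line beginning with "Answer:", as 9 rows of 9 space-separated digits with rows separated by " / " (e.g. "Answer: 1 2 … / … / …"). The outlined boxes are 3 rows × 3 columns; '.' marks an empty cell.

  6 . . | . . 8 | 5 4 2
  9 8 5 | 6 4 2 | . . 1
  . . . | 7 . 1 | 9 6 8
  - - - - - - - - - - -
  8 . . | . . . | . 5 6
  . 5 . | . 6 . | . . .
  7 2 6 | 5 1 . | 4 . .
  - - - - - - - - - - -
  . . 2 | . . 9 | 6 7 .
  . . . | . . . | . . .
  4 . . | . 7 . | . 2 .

Step 1. [r5c4∈{2,3,4,8,9}] across box 5, 8 lands solely at r5c4. So r5c4=8.
Step 2. [r6c6∈{3}] r6c6 has the single candidate 3, so r6c6=3.
Step 3. [r5c9∈{3,7,9}] across col 9, 7 lands solely at r5c9, so r5c9=7.
Step 4. [r6c9∈{9}] nothing but 9 survives at r6c9 ⇒ r6c9=9.
Step 5. [r5c3∈{1,3,4,9}] across row 5, 9 lands solely at r5c3. So r5c3=9.
Step 6. [r8c8∈{1,3,8,9}] in col 8, 9 fits only at r8c8, so r8c8=9.
Step 7. [r5c8∈{1,3}] r5c8 is the only open cell in col 8 admitting 1 ⇒ r5c8=1.
Step 8. [r5c1∈{3}] r5c1 has the single candidate 3, so r5c1=3.
Step 9. [r4c7∈{2,3}] r4c7 is the only open cell in row 4 admitting 3 ⇒ r4c7=3.
Step 10. [r5c6∈{4}] r5c6 has the single candidate 4, so r5c6=4.
Step 11. [r9c2∈{1,3,6,9}] r9c2 is the only open cell in row 9 admitting 9, so r9c2=9.
Step 12. [r8c2∈{1,3,6,7}] across col 2, 6 lands solely at r8c2, so r8c2=6.
Step 13. [r8c6∈{5}] only 5 remains possible at r8c6. So r8c6=5.
Step 14. [r8c1∈{1}] r8c1's peers cover all but 1 ⇒ r8c1=1.
Step 15. [r7c2∈{3}] only 3 remains possible at r7c2, so r7c2=3.
Step 16. [r8c7∈{8}] r8c7 has the single candidate 8 ⇒ r8c7=8.
Step 17. [r7c4∈{1,4}] in row 7, 1 fits only at r7c4. So r7c4=1.
Step 18. [r9c4∈{3}] r9c4's peers cover all but 3, so r9c4=3.
Step 19. [r3c2∈{4}] r3c2's peers cover all but 4. So r3c2=4.
Step 20. [r1c2∈{1,7}] 7 has one home in col 2: r1c2, so r1c2=7.
Step 21. [r7c9∈{4,5}] row 7 places 4 nowhere but r7c9 ⇒ r7c9=4.
Step 22. [r3c3∈{3}] only 3 remains possible at r3c3. So r3c3=3.
Step 23. [r8c5∈{2}] only 2 remains possible at r8c5. So r8c5=2.
Step 24. [r4c5∈{9}] r4c5 has the single candidate 9. So r4c5=9.
Step 25. [r4c2∈{1}] nothing but 1 survives at r4c2, so r4c2=1.
Step 26. [r1c4∈{9}] r1c4 is down to just 9 ⇒ r1c4=9.
Step 27. [r9c6∈{6}] nothing but 6 survives at r9c6. So r9c6=6.
Step 28. [r3c5∈{5}] r3c5's peers cover all but 5. So r3c5=5.
Step 29. [r1c3∈{1}] r1c3's peers cover all but 1. So r1c3=1.
Step 30. [r9c9∈{5}] r9c9 is down to just 5 ⇒ r9c9=5.
Step 31. [r1c5∈{3}] r1c5 is down to just 3 ⇒ r1c5=3.
Step 32. [r7c5∈{8}] r7c5 is down to just 8. So r7c5=8.
Step 33. [r4c4∈{2}] r4c4's peers cover all but 2. So r4c4=2.
Step 34. [r9c3∈{8}] nothing but 8 survives at r9c3 ⇒ r9c3=8.
Step 35. [r6c8∈{8}] r6c8 is down to just 8 ⇒ r6c8=8.
Step 36. [r2c8∈{3}] only 3 remains possible at r2c8. So r2c8=3.
Step 37. [r2c7∈{7}] r2c7 has the single candidate 7. So r2c7=7.
Step 38. [r8c4∈{4}] nothing but 4 survives at r8c4. So r8c4=4.
Step 39. [r3c1∈{2}] r3c1's peers cover all but 2 ⇒ r3c1=2.
Step 40. [r5c7∈{2}] only 2 remains possible at r5c7. So r5c7=2.
Step 41. [r4c6∈{7}] r4c6's peers cover all but 7. So r4c6=7.
Step 42. [r8c9∈{3}] r8c9's peers cover all but 3 ⇒ r8c9=3.
Step 43. [r4c3∈{4}] r4c3 has the single candidate 4. So r4c3=4.
Step 44. [r8c3∈{7}] r8c3 has the single candidate 7, so r8c3=7.
Step 45. [r9c7∈{1}] r9c7 is down to just 1. So r9c7=1.
Step 46. [r7c1∈{5}] r7c1's peers cover all but 5. So r7c1=5.

Answer: 6 7 1 9 3 8 5 4 2 / 9 8 5 6 4 2 7 3 1 / 2 4 3 7 5 1 9 6 8 / 8 1 4 2 9 7 3 5 6 / 3 5 9 8 6 4 2 1 7 / 7 2 6 5 1 3 4 8 9 / 5 3 2 1 8 9 6 7 4 / 1 6 7 4 2 5 8 9 3 / 4 9 8 3 7 6 1 2 5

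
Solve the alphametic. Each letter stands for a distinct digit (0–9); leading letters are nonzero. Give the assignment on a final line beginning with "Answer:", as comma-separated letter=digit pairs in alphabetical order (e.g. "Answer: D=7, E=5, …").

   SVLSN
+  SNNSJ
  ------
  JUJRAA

Step 1. [col 1: N + J ≡ A (mod 10)] no forcing yet in column 1 (carry-in 0); N=3 is free and consistent — try it ⇒ N=3.
Step 2. [col 1: N + J ≡ A (mod 10)] column 1 (N + J ≡ A (mod 10), carry-in 0) doesn't pin J yet; pick J=1 and continue. So J=1.
Step 3. [col 1: N + J ≡ A (mod 10)] column 1 reads N+J+carry(0)=A with N=3, J=1; with digits 1,3 already taken and all letters distinct, the only value for A is 4, so A=4.
Step 4. [col 2: S + S ≡ A (mod 10)] S=7 is one option consistent with column 2 (S + S ≡ A (mod 10), carry-in 0) — take it. So S=7.
Step 5. [col 3: L + N ≡ R (mod 10)] no forcing yet in column 3 (carry-in 1); R=6 is free and consistent — try it, so R=6.
Step 6. [col 3: L + N ≡ R (mod 10)] from column 3 (N=3, R=6, carry-in 1, digits 1,3,4,6,7 already taken and all letters distinct): L must equal 2. So L=2.
Step 7. [col 4: V + N ≡ J (mod 10)] in column 4 we have V+N≡J with carry-in 0; given N=3, J=1 and digits 1,2,3,4,6,7 already taken and all letters distinct, that pins V to 8. So V=8.
Step 8. [col 5: S + S ≡ U (mod 10)] from column 5 (S=7, carry-in 1, digits 1,2,3,4,6,7,8 already taken and all letters distinct): U must equal 5. So U=5.

Answer: A=4, J=1, L=2, N=3, R=6, S=7, U=5, V=8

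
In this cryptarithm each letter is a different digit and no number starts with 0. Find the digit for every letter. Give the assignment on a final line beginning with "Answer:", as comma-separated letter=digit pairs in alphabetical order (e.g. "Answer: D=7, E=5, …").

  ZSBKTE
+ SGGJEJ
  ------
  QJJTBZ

Step 1. [col 1: E + J ≡ Z (mod 10)] J=8 is one option consistent with column 1 (E + J ≡ Z (mod 10), carry-in 0) — take it ⇒ J=8.
Step 2. [col 1: E + J ≡ Z (mod 10)] several values work for E in column 1 (E + J ≡ Z (mod 10), carry-in 0); try E=4 ⇒ E=4.
Step 3. [col 1: E + J ≡ Z (mod 10)] column 1: given E=4, J=8, carry-in 0, and digits 4,8 already taken and all letters distinct, E+J≡Z (mod 10) forces Z=2, so Z=2.
Step 4. [col 2: T + E ≡ B (mod 10)] no forcing yet in column 2 (carry-in 1); T=5 is free and consistent — try it ⇒ T=5.
Step 5. [col 2: T + E ≡ B (mod 10)] column 2: given T=5, E=4, carry-in 1, and digits 2,4,5,8 already taken and all letters distinct, T+E≡B (mod 10) forces B=0. So B=0.
Step 6. [col 3: K + J ≡ T (mod 10)] in column 3 we have K+J≡T with carry-in 1; given J=8, T=5 and digits 0,2,4,5,8 already taken and all letters distinct, that pins K to 6. So K=6.
Step 7. [col 4: B + G ≡ J (mod 10)] column 4: given B=0, J=8, carry-in 1, and digits 0,2,4,5,6,8 already taken and all letters distinct, B+G≡J (mod 10) forces G=7 ⇒ G=7.
Step 8. [col 5: S + G ≡ J (mod 10)] in column 5 we have S+G≡J with carry-in 0; given G=7, J=8 and digits 0,2,4,5,6,7,8 already taken and all letters distinct, that pins S to 1. So S=1.
Step 9. [col 6: Z + S ≡ Q (mod 10)] column 6: given Z=2, S=1, carry-in 0, and digits 0,1,2,4,5,6,7,8 already taken and all letters distinct, Z+S≡Q (mod 10) forces Q=3 ⇒ Q=3.

Answer: B=0, E=4, G=7, J=8, K=6, Q=3, S=1, T=5, Z=2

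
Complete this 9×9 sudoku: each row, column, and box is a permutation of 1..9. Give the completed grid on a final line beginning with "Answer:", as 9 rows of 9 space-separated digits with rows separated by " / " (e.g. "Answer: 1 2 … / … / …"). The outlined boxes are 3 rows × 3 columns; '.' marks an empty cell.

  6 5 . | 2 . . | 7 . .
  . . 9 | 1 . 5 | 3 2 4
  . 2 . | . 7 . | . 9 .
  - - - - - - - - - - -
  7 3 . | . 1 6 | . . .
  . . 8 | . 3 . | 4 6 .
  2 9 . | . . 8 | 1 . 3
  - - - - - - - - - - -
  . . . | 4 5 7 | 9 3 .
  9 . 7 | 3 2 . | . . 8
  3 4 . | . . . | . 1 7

Step 1. [r9c3∈{2,5,6}] across box 7, 5 lands solely at r9c3, so r9c3=5.
Step 2. [r3c1∈{1,4,8}] col 1 places 4 nowhere but r3c1. So r3c1=4.
Step 3. [r9c6∈{9}] r9c6's peers cover all but 9. So r9c6=9.
Step 4. [r5c4∈{5,7,9}] in row 5, 7 fits only at r5c4. So r5c4=7.
Step 5. [r5c9∈{2,5,9}] across row 5, 9 lands solely at r5c9. So r5c9=9.
Step 6. [r2c1∈{8}] r2c1 is down to just 8 ⇒ r2c1=8.
Step 7. [r7c1∈{1}] nothing but 1 survives at r7c1 ⇒ r7c1=1.
Step 8. [r9c7∈{2,6}] in row 9, 2 fits only at r9c7 ⇒ r9c7=2.
Step 9. [r7c9∈{6}] r7c9 has the single candidate 6, so r7c9=6.
Step 10. [r8c7∈{5}] r8c7's peers cover all but 5. So r8c7=5.
Step 11. [r1c8∈{8}] nothing but 8 survives at r1c8, so r1c8=8.
Step 12. [r4c8∈{5}] r4c8 is down to just 5. So r4c8=5.
Step 13. [r2c5∈{6}] r2c5 is down to just 6. So r2c5=6.
Step 14. [r3c6∈{3}] r3c6's peers cover all but 3. So r3c6=3.
Step 15. [r3c3∈{1}] r3c3 has the single candidate 1. So r3c3=1.
Step 16. [r6c5∈{4}] r6c5's peers cover all but 4 ⇒ r6c5=4.
Step 17. [r3c4∈{8}] nothing but 8 survives at r3c4, so r3c4=8.
Step 18. [r9c4∈{6}] r9c4's peers cover all but 6. So r9c4=6.
Step 19. [r6c4∈{5}] r6c4 has the single candidate 5. So r6c4=5.
Step 20. [r4c4∈{9}] only 9 remains possible at r4c4. So r4c4=9.
Step 21. [r2c2∈{7}] only 7 remains possible at r2c2, so r2c2=7.
Step 22. [r4c7∈{8}] r4c7's peers cover all but 8. So r4c7=8.
Step 23. [r4c3∈{4}] r4c3's peers cover all but 4 ⇒ r4c3=4.
Step 24. [r3c9∈{5}] only 5 remains possible at r3c9, so r3c9=5.
Step 25. [r1c6∈{4}] nothing but 4 survives at r1c6. So r1c6=4.
Step 26. [r1c9∈{1}] r1c9's peers cover all but 1 ⇒ r1c9=1.
Step 27. [r3c7∈{6}] r3c7 has the single candidate 6, so r3c7=6.
Step 28. [r5c6∈{2}] r5c6 is down to just 2, so r5c6=2.
Step 29. [r5c1∈{5}] r5c1 has the single candidate 5. So r5c1=5.
Step 30. [r9c5∈{8}] r9c5 is down to just 8. So r9c5=8.
Step 31. [r8c6∈{1}] r8c6 has the single candidate 1, so r8c6=1.
Step 32. [r8c8∈{4}] r8c8 has the single candidate 4, so r8c8=4.
Step 33. [r5c2∈{1}] r5c2 is down to just 1 ⇒ r5c2=1.
Step 34. [r6c8∈{7}] only 7 remains possible at r6c8, so r6c8=7.
Step 35. [r1c5∈{9}] r1c5 has the single candidate 9 ⇒ r1c5=9.
Step 36. [r4c9∈{2}] r4c9 has the single candidate 2 ⇒ r4c9=2.
Step 37. [r7c3∈{2}] nothing but 2 survives at r7c3 ⇒ r7c3=2.
Step 38. [r7c2∈{8}] only 8 remains possible at r7c2 ⇒ r7c2=8.
Step 39. [r1c3∈{3}] nothing but 3 survives at r1c3. So r1c3=3.
Step 40. [r8c2∈{6}] r8c2 has the single candidate 6 ⇒ r8c2=6.
Step 41. [r6c3∈{6}] r6c3 is down to just 6 ⇒ r6c3=6.

Answer: 6 5 3 2 9 4 7 8 1 / 8 7 9 1 6 5 3 2 4 / 4 2 1 8 7 3 6 9 5 / 7 3 4 9 1 6 8 5 2 / 5 1 8 7 3 2 4 6 9 / 2 9 6 5 4 8 1 7 3 / 1 8 2 4 5 7 9 3 6 / 9 6 7 3 2 1 5 4 8 / 3 4 5 6 8 9 2 1 7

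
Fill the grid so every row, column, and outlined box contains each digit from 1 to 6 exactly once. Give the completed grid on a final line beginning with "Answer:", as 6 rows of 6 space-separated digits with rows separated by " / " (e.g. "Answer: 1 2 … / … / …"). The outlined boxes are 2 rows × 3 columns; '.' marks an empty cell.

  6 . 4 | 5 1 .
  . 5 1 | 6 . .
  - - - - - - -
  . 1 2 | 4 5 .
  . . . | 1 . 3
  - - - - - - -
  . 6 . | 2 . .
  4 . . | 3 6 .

Step 1. [r2c1∈{2,3}] col 1 places 2 nowhere but r2c1. So r2c1=2.
Step 2. [r6c3∈{5}] only 5 remains possible at r6c3, so r6c3=5.
Step 3. [r5c6∈{1,4,5}] across row 5, 5 lands solely at r5c6, so r5c6=5.
Step 4. [r3c1∈{3}] nothing but 3 survives at r3c1. So r3c1=3.
Step 5. [r2c6∈{4}] r2c6's peers cover all but 4. So r2c6=4.
Step 6. [r1c2∈{3}] r1c2 is down to just 3. So r1c2=3.
Step 7. [r4c1∈{5}] r4c1's peers cover all but 5, so r4c1=5.
Step 8. [r5c5∈{4}] r5c5's peers cover all but 4. So r5c5=4.
Step 9. [r6c2∈{2}] r6c2's peers cover all but 2. So r6c2=2.
Step 10. [r4c5∈{2}] r4c5 has the single candidate 2 ⇒ r4c5=2.
Step 11. [r3c6∈{6}] r3c6 is down to just 6, so r3c6=6.
Step 12. [r4c3∈{6}] r4c3 has the single candidate 6 ⇒ r4c3=6.
Step 13. [r2c5∈{3}] r2c5 has the single candidate 3 ⇒ r2c5=3.
Step 14. [r4c2∈{4}] r4c2 is down to just 4. So r4c2=4.
Step 15. [r6c6∈{1}] r6c6's peers cover all but 1 ⇒ r6c6=1.
Step 16. [r5c3∈{3}] r5c3 has the single candidate 3, so r5c3=3.
Step 17. [r1c6∈{2}] r1c6's peers cover all but 2. So r1c6=2.
Step 18. [r5c1∈{1}] nothing but 1 survives at r5c1 ⇒ r5c1=1.

Answer: 6 3 4 5 1 2 / 2 5 1 6 3 4 / 3 1 2 4 5 6 / 5 4 6 1 2 3 / 1 6 3 2 4 5 / 4 2 5 3 6 1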